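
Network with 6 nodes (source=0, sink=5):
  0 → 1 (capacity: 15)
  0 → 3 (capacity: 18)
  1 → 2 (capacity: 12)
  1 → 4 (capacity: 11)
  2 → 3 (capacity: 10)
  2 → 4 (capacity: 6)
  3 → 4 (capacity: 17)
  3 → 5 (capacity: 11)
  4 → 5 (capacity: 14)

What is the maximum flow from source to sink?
Maximum flow = 25

Max flow: 25

Flow assignment:
  0 → 1: 15/15
  0 → 3: 10/18
  1 → 2: 4/12
  1 → 4: 11/11
  2 → 3: 4/10
  3 → 4: 3/17
  3 → 5: 11/11
  4 → 5: 14/14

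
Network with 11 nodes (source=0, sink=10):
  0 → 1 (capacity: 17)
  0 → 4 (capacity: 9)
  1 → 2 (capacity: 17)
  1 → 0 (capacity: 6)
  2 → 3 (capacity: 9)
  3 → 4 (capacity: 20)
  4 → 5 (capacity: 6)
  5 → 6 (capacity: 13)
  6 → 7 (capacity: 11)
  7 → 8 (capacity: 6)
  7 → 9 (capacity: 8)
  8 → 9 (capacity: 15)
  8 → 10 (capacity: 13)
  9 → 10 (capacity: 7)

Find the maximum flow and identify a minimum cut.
Max flow = 6, Min cut edges: (4,5)

Maximum flow: 6
Minimum cut: (4,5)
Partition: S = [0, 1, 2, 3, 4], T = [5, 6, 7, 8, 9, 10]

Max-flow min-cut theorem verified: both equal 6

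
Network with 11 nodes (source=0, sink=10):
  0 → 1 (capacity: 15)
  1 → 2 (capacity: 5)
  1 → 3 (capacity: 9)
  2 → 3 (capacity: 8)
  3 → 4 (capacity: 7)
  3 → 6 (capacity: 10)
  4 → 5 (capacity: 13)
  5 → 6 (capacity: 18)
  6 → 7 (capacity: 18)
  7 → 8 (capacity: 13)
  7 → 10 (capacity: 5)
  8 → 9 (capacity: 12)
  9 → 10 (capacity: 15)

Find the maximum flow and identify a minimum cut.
Max flow = 14, Min cut edges: (1,2), (1,3)

Maximum flow: 14
Minimum cut: (1,2), (1,3)
Partition: S = [0, 1], T = [2, 3, 4, 5, 6, 7, 8, 9, 10]

Max-flow min-cut theorem verified: both equal 14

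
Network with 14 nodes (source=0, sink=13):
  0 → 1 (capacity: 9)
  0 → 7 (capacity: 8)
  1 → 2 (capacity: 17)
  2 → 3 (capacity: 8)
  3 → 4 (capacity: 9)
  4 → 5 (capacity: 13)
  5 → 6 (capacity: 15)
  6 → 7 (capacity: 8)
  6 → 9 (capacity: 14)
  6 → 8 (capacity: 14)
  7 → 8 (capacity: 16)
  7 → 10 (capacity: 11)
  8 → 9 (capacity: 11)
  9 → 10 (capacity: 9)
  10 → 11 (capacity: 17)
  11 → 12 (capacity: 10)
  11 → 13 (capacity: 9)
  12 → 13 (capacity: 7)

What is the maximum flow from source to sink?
Maximum flow = 16

Max flow: 16

Flow assignment:
  0 → 1: 8/9
  0 → 7: 8/8
  1 → 2: 8/17
  2 → 3: 8/8
  3 → 4: 8/9
  4 → 5: 8/13
  5 → 6: 8/15
  6 → 7: 3/8
  6 → 9: 5/14
  7 → 10: 11/11
  9 → 10: 5/9
  10 → 11: 16/17
  11 → 12: 7/10
  11 → 13: 9/9
  12 → 13: 7/7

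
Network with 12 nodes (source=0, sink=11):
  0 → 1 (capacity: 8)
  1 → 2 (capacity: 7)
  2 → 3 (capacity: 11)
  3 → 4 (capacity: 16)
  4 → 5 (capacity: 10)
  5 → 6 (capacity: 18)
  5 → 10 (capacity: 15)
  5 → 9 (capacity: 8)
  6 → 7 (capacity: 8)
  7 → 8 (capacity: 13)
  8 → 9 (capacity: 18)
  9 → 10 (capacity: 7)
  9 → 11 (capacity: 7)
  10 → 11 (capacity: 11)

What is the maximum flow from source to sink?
Maximum flow = 7

Max flow: 7

Flow assignment:
  0 → 1: 7/8
  1 → 2: 7/7
  2 → 3: 7/11
  3 → 4: 7/16
  4 → 5: 7/10
  5 → 10: 7/15
  10 → 11: 7/11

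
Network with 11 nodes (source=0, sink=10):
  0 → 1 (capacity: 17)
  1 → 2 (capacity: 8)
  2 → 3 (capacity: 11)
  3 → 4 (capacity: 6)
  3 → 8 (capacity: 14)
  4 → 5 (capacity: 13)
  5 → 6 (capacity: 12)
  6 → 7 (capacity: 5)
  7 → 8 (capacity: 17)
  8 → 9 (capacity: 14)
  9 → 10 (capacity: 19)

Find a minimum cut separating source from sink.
Min cut value = 8, edges: (1,2)

Min cut value: 8
Partition: S = [0, 1], T = [2, 3, 4, 5, 6, 7, 8, 9, 10]
Cut edges: (1,2)

By max-flow min-cut theorem, max flow = min cut = 8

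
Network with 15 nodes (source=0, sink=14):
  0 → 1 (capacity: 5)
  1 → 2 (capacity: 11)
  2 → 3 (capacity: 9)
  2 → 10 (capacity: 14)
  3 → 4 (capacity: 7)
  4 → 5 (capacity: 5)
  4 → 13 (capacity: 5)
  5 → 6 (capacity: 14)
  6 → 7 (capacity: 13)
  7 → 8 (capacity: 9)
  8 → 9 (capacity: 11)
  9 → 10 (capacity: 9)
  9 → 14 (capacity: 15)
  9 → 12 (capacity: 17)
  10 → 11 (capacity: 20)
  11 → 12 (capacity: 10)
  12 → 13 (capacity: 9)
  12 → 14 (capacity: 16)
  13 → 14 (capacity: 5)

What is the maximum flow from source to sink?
Maximum flow = 5

Max flow: 5

Flow assignment:
  0 → 1: 5/5
  1 → 2: 5/11
  2 → 3: 5/9
  3 → 4: 5/7
  4 → 13: 5/5
  13 → 14: 5/5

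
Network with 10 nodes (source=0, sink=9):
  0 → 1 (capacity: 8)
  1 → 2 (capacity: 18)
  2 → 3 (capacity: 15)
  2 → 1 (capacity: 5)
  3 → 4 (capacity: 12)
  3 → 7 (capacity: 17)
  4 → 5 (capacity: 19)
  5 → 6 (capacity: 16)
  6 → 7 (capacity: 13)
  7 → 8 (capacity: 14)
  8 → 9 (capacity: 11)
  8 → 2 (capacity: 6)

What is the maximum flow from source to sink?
Maximum flow = 8

Max flow: 8

Flow assignment:
  0 → 1: 8/8
  1 → 2: 8/18
  2 → 3: 8/15
  3 → 7: 8/17
  7 → 8: 8/14
  8 → 9: 8/11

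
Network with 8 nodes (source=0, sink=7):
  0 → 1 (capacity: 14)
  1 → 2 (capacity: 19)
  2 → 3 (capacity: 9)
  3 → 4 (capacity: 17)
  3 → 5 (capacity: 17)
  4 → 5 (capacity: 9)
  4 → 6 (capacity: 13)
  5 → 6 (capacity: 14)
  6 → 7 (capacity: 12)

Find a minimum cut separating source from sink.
Min cut value = 9, edges: (2,3)

Min cut value: 9
Partition: S = [0, 1, 2], T = [3, 4, 5, 6, 7]
Cut edges: (2,3)

By max-flow min-cut theorem, max flow = min cut = 9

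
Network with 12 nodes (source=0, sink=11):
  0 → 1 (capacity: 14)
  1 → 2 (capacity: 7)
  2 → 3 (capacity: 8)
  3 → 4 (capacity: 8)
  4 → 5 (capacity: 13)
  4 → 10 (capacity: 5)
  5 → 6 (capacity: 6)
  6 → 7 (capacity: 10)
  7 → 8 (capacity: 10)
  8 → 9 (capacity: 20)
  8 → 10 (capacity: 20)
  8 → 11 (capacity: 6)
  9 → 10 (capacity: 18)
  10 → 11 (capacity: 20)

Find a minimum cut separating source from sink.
Min cut value = 7, edges: (1,2)

Min cut value: 7
Partition: S = [0, 1], T = [2, 3, 4, 5, 6, 7, 8, 9, 10, 11]
Cut edges: (1,2)

By max-flow min-cut theorem, max flow = min cut = 7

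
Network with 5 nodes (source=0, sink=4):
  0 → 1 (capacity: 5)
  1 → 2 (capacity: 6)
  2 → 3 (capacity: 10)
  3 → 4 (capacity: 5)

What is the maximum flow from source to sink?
Maximum flow = 5

Max flow: 5

Flow assignment:
  0 → 1: 5/5
  1 → 2: 5/6
  2 → 3: 5/10
  3 → 4: 5/5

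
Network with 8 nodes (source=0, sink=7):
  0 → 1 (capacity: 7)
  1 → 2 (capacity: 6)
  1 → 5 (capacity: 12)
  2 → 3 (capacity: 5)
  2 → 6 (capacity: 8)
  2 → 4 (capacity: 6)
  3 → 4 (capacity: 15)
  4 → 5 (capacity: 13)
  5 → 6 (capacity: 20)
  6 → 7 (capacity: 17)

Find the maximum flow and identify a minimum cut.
Max flow = 7, Min cut edges: (0,1)

Maximum flow: 7
Minimum cut: (0,1)
Partition: S = [0], T = [1, 2, 3, 4, 5, 6, 7]

Max-flow min-cut theorem verified: both equal 7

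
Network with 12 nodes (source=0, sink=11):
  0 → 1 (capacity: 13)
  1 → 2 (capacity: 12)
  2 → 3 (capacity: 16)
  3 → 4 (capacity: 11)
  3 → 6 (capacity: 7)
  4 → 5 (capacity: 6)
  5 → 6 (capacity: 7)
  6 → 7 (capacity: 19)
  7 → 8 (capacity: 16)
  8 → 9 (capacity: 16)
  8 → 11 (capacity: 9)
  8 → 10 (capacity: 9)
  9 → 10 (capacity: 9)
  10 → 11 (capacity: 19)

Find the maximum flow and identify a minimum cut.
Max flow = 12, Min cut edges: (1,2)

Maximum flow: 12
Minimum cut: (1,2)
Partition: S = [0, 1], T = [2, 3, 4, 5, 6, 7, 8, 9, 10, 11]

Max-flow min-cut theorem verified: both equal 12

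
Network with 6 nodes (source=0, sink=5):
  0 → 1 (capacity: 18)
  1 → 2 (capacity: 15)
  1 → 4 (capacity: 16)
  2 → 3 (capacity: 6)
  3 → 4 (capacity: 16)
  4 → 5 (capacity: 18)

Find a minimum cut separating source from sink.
Min cut value = 18, edges: (4,5)

Min cut value: 18
Partition: S = [0, 1, 2, 3, 4], T = [5]
Cut edges: (4,5)

By max-flow min-cut theorem, max flow = min cut = 18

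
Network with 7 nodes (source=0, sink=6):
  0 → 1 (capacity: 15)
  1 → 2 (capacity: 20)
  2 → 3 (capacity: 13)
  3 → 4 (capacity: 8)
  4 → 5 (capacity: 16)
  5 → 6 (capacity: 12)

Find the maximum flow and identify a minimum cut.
Max flow = 8, Min cut edges: (3,4)

Maximum flow: 8
Minimum cut: (3,4)
Partition: S = [0, 1, 2, 3], T = [4, 5, 6]

Max-flow min-cut theorem verified: both equal 8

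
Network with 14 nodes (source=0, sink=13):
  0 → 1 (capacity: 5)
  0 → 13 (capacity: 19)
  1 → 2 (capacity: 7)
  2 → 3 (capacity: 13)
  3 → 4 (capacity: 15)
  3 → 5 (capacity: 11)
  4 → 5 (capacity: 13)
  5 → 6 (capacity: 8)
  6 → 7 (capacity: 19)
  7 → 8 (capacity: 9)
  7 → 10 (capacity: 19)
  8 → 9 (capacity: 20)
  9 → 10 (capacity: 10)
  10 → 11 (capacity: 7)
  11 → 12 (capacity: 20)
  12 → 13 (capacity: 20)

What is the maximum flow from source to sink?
Maximum flow = 24

Max flow: 24

Flow assignment:
  0 → 1: 5/5
  0 → 13: 19/19
  1 → 2: 5/7
  2 → 3: 5/13
  3 → 5: 5/11
  5 → 6: 5/8
  6 → 7: 5/19
  7 → 10: 5/19
  10 → 11: 5/7
  11 → 12: 5/20
  12 → 13: 5/20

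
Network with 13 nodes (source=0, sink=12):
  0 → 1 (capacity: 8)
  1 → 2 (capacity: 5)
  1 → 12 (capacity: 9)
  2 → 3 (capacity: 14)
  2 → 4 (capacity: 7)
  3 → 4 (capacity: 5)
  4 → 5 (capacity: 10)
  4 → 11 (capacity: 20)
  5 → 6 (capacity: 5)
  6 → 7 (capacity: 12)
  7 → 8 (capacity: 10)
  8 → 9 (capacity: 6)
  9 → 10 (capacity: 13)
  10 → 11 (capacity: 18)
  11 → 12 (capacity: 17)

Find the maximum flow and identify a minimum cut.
Max flow = 8, Min cut edges: (0,1)

Maximum flow: 8
Minimum cut: (0,1)
Partition: S = [0], T = [1, 2, 3, 4, 5, 6, 7, 8, 9, 10, 11, 12]

Max-flow min-cut theorem verified: both equal 8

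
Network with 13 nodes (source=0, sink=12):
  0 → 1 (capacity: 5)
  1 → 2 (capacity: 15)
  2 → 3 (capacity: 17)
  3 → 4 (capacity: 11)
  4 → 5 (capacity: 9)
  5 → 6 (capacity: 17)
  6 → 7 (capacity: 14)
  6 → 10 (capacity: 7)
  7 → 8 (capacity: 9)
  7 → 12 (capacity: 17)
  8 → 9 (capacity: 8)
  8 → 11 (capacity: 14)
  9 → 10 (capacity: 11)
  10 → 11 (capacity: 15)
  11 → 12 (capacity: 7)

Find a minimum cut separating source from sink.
Min cut value = 5, edges: (0,1)

Min cut value: 5
Partition: S = [0], T = [1, 2, 3, 4, 5, 6, 7, 8, 9, 10, 11, 12]
Cut edges: (0,1)

By max-flow min-cut theorem, max flow = min cut = 5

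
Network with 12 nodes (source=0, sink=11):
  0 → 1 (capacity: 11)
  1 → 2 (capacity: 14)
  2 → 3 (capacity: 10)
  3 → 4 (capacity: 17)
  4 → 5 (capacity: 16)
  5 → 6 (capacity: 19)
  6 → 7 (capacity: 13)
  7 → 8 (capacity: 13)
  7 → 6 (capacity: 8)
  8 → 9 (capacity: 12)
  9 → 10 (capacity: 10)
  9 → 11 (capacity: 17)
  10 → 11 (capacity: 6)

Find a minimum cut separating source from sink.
Min cut value = 10, edges: (2,3)

Min cut value: 10
Partition: S = [0, 1, 2], T = [3, 4, 5, 6, 7, 8, 9, 10, 11]
Cut edges: (2,3)

By max-flow min-cut theorem, max flow = min cut = 10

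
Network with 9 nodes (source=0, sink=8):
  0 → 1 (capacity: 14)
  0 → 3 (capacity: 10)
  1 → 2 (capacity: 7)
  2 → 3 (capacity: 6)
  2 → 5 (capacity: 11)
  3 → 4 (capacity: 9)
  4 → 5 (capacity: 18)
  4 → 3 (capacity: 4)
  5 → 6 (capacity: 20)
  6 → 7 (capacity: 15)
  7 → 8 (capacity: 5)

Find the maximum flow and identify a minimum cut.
Max flow = 5, Min cut edges: (7,8)

Maximum flow: 5
Minimum cut: (7,8)
Partition: S = [0, 1, 2, 3, 4, 5, 6, 7], T = [8]

Max-flow min-cut theorem verified: both equal 5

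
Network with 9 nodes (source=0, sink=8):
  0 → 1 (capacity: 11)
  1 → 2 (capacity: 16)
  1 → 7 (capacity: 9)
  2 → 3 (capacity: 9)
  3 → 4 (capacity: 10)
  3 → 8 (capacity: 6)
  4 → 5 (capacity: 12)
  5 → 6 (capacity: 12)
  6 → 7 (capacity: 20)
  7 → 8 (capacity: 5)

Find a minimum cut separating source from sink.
Min cut value = 11, edges: (3,8), (7,8)

Min cut value: 11
Partition: S = [0, 1, 2, 3, 4, 5, 6, 7], T = [8]
Cut edges: (3,8), (7,8)

By max-flow min-cut theorem, max flow = min cut = 11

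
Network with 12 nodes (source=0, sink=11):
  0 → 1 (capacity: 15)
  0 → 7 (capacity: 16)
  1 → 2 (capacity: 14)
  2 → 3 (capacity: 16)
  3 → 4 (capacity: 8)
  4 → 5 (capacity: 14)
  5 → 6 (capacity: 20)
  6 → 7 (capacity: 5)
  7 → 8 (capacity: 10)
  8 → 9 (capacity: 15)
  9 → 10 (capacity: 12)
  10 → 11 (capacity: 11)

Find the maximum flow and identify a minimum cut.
Max flow = 10, Min cut edges: (7,8)

Maximum flow: 10
Minimum cut: (7,8)
Partition: S = [0, 1, 2, 3, 4, 5, 6, 7], T = [8, 9, 10, 11]

Max-flow min-cut theorem verified: both equal 10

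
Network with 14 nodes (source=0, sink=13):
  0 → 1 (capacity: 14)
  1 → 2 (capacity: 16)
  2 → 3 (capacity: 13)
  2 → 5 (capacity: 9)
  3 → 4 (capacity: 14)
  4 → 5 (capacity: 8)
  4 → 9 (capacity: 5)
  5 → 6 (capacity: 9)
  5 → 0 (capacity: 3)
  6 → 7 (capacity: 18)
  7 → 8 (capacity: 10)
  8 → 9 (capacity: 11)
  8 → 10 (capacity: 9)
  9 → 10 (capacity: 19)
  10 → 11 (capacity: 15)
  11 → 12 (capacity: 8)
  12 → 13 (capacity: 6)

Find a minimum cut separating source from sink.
Min cut value = 6, edges: (12,13)

Min cut value: 6
Partition: S = [0, 1, 2, 3, 4, 5, 6, 7, 8, 9, 10, 11, 12], T = [13]
Cut edges: (12,13)

By max-flow min-cut theorem, max flow = min cut = 6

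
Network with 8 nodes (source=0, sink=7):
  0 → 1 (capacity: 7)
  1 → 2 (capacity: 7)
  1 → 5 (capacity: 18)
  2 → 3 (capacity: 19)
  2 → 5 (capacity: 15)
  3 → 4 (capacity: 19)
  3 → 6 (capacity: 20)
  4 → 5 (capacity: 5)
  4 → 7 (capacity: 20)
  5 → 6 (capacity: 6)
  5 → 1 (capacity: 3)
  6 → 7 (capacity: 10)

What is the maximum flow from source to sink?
Maximum flow = 7

Max flow: 7

Flow assignment:
  0 → 1: 7/7
  1 → 2: 1/7
  1 → 5: 6/18
  2 → 3: 1/19
  3 → 4: 1/19
  4 → 7: 1/20
  5 → 6: 6/6
  6 → 7: 6/10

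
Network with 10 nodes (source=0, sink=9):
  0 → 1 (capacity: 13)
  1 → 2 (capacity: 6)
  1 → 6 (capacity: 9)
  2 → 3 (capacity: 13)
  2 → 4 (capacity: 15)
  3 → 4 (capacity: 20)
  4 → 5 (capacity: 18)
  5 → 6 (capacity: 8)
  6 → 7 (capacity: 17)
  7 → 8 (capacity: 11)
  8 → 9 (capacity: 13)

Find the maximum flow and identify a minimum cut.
Max flow = 11, Min cut edges: (7,8)

Maximum flow: 11
Minimum cut: (7,8)
Partition: S = [0, 1, 2, 3, 4, 5, 6, 7], T = [8, 9]

Max-flow min-cut theorem verified: both equal 11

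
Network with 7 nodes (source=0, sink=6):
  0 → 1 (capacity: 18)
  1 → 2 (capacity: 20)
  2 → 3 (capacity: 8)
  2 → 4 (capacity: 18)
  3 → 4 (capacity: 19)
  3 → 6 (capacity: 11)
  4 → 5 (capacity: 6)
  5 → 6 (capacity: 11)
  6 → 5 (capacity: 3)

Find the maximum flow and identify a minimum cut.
Max flow = 14, Min cut edges: (2,3), (4,5)

Maximum flow: 14
Minimum cut: (2,3), (4,5)
Partition: S = [0, 1, 2, 4], T = [3, 5, 6]

Max-flow min-cut theorem verified: both equal 14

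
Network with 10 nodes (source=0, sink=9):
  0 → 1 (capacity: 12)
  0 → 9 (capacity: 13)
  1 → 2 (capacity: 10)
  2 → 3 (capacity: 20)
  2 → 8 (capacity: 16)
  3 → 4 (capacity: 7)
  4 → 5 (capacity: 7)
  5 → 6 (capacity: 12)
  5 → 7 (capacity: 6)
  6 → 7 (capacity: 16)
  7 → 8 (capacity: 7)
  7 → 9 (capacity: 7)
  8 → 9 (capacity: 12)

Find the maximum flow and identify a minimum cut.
Max flow = 23, Min cut edges: (0,9), (1,2)

Maximum flow: 23
Minimum cut: (0,9), (1,2)
Partition: S = [0, 1], T = [2, 3, 4, 5, 6, 7, 8, 9]

Max-flow min-cut theorem verified: both equal 23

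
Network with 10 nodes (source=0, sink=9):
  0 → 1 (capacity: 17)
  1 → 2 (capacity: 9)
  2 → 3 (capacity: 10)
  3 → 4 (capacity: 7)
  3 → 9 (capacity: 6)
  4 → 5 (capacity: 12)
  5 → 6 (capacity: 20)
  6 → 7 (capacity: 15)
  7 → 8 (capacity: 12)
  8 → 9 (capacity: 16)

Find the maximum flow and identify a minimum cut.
Max flow = 9, Min cut edges: (1,2)

Maximum flow: 9
Minimum cut: (1,2)
Partition: S = [0, 1], T = [2, 3, 4, 5, 6, 7, 8, 9]

Max-flow min-cut theorem verified: both equal 9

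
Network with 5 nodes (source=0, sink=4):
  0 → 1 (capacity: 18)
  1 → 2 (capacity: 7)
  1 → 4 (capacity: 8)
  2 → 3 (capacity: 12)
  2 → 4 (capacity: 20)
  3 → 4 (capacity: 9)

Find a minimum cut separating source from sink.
Min cut value = 15, edges: (1,2), (1,4)

Min cut value: 15
Partition: S = [0, 1], T = [2, 3, 4]
Cut edges: (1,2), (1,4)

By max-flow min-cut theorem, max flow = min cut = 15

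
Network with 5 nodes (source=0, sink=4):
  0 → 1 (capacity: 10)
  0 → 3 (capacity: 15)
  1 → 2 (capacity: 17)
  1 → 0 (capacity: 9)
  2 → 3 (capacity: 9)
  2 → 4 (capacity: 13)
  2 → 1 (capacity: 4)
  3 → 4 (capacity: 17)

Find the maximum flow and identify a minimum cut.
Max flow = 25, Min cut edges: (0,1), (0,3)

Maximum flow: 25
Minimum cut: (0,1), (0,3)
Partition: S = [0], T = [1, 2, 3, 4]

Max-flow min-cut theorem verified: both equal 25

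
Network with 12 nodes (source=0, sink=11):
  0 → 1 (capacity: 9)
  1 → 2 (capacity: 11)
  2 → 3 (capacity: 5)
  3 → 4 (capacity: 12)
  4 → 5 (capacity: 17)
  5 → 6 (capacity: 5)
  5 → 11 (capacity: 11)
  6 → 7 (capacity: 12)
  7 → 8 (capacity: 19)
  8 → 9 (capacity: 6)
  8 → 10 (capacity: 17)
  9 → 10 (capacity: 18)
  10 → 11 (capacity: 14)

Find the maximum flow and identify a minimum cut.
Max flow = 5, Min cut edges: (2,3)

Maximum flow: 5
Minimum cut: (2,3)
Partition: S = [0, 1, 2], T = [3, 4, 5, 6, 7, 8, 9, 10, 11]

Max-flow min-cut theorem verified: both equal 5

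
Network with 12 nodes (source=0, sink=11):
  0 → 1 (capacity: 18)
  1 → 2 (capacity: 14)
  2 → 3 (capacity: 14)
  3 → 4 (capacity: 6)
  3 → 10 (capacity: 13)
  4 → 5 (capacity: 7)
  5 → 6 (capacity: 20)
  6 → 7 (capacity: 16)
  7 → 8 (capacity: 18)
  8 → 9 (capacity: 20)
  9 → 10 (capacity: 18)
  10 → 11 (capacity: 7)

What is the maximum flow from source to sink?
Maximum flow = 7

Max flow: 7

Flow assignment:
  0 → 1: 7/18
  1 → 2: 7/14
  2 → 3: 7/14
  3 → 4: 1/6
  3 → 10: 6/13
  4 → 5: 1/7
  5 → 6: 1/20
  6 → 7: 1/16
  7 → 8: 1/18
  8 → 9: 1/20
  9 → 10: 1/18
  10 → 11: 7/7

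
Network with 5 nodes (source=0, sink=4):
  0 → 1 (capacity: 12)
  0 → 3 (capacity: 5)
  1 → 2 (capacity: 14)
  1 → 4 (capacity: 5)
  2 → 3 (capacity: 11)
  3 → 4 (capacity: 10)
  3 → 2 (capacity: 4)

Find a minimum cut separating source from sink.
Min cut value = 15, edges: (1,4), (3,4)

Min cut value: 15
Partition: S = [0, 1, 2, 3], T = [4]
Cut edges: (1,4), (3,4)

By max-flow min-cut theorem, max flow = min cut = 15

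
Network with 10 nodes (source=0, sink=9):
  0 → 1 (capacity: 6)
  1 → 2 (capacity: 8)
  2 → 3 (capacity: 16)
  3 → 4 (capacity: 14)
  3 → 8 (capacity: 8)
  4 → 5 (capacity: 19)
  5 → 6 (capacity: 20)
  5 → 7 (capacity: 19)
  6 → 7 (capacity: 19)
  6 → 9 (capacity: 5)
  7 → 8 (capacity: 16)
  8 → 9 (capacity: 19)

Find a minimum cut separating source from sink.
Min cut value = 6, edges: (0,1)

Min cut value: 6
Partition: S = [0], T = [1, 2, 3, 4, 5, 6, 7, 8, 9]
Cut edges: (0,1)

By max-flow min-cut theorem, max flow = min cut = 6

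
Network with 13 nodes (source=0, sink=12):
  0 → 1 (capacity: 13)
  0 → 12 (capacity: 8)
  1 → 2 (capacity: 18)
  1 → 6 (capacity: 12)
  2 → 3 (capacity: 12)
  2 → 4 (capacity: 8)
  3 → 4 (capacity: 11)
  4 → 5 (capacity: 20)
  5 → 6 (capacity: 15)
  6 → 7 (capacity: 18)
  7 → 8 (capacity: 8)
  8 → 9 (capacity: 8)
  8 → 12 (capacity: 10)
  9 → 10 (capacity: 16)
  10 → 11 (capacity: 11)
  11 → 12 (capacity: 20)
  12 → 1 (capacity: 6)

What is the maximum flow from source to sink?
Maximum flow = 16

Max flow: 16

Flow assignment:
  0 → 1: 8/13
  0 → 12: 8/8
  1 → 2: 1/18
  1 → 6: 7/12
  2 → 4: 1/8
  4 → 5: 1/20
  5 → 6: 1/15
  6 → 7: 8/18
  7 → 8: 8/8
  8 → 12: 8/10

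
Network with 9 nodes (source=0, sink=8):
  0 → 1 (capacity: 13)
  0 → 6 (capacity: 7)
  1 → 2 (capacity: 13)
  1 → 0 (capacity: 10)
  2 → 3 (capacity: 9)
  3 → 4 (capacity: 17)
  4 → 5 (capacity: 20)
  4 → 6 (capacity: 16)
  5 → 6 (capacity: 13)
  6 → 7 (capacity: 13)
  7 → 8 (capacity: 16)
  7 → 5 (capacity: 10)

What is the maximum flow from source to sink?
Maximum flow = 13

Max flow: 13

Flow assignment:
  0 → 1: 9/13
  0 → 6: 4/7
  1 → 2: 9/13
  2 → 3: 9/9
  3 → 4: 9/17
  4 → 6: 9/16
  6 → 7: 13/13
  7 → 8: 13/16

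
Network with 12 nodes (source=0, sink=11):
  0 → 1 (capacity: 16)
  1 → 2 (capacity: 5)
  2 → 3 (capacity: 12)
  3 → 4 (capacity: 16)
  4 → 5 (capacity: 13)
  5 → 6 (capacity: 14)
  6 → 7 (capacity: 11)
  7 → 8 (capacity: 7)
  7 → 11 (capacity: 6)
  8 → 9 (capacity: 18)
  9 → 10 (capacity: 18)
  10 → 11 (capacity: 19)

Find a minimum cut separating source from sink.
Min cut value = 5, edges: (1,2)

Min cut value: 5
Partition: S = [0, 1], T = [2, 3, 4, 5, 6, 7, 8, 9, 10, 11]
Cut edges: (1,2)

By max-flow min-cut theorem, max flow = min cut = 5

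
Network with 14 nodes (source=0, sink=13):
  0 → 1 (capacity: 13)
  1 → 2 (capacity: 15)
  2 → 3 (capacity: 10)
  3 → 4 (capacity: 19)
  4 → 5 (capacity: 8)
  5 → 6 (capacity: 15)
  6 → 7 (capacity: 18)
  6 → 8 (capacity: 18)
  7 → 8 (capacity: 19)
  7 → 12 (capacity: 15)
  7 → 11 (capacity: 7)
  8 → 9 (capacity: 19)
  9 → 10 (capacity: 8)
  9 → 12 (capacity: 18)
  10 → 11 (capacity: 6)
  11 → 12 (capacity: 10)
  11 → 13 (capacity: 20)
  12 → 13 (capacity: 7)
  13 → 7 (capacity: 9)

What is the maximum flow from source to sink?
Maximum flow = 8

Max flow: 8

Flow assignment:
  0 → 1: 8/13
  1 → 2: 8/15
  2 → 3: 8/10
  3 → 4: 8/19
  4 → 5: 8/8
  5 → 6: 8/15
  6 → 7: 8/18
  7 → 12: 7/15
  7 → 11: 1/7
  11 → 13: 1/20
  12 → 13: 7/7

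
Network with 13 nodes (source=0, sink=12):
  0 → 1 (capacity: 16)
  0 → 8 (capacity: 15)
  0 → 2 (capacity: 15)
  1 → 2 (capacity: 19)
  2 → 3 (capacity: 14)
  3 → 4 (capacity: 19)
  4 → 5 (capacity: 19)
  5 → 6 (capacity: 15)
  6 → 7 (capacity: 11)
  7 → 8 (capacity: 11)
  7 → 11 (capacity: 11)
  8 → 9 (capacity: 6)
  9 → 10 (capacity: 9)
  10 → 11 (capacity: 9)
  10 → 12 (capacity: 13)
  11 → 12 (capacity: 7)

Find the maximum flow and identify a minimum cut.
Max flow = 13, Min cut edges: (8,9), (11,12)

Maximum flow: 13
Minimum cut: (8,9), (11,12)
Partition: S = [0, 1, 2, 3, 4, 5, 6, 7, 8, 11], T = [9, 10, 12]

Max-flow min-cut theorem verified: both equal 13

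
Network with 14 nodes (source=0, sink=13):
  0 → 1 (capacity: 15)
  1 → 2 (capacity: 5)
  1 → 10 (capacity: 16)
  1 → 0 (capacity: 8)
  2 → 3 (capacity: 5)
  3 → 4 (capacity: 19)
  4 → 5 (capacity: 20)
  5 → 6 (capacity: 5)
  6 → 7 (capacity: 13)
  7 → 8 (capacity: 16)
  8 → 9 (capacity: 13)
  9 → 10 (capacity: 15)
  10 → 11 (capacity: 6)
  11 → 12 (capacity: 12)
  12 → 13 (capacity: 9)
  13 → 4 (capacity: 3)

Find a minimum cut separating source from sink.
Min cut value = 6, edges: (10,11)

Min cut value: 6
Partition: S = [0, 1, 2, 3, 4, 5, 6, 7, 8, 9, 10], T = [11, 12, 13]
Cut edges: (10,11)

By max-flow min-cut theorem, max flow = min cut = 6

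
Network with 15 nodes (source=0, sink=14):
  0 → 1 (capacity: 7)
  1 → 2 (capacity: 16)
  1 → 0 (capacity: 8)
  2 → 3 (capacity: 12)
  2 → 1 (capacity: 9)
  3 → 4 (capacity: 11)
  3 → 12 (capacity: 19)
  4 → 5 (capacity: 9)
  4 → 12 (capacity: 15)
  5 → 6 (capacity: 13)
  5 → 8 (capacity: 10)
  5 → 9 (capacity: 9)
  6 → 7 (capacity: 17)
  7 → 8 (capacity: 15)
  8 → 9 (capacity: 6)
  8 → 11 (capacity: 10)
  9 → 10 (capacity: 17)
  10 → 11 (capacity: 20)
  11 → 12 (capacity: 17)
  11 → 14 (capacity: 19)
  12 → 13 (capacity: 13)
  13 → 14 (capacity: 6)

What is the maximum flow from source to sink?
Maximum flow = 7

Max flow: 7

Flow assignment:
  0 → 1: 7/7
  1 → 2: 7/16
  2 → 3: 7/12
  3 → 4: 1/11
  3 → 12: 6/19
  4 → 5: 1/9
  5 → 8: 1/10
  8 → 11: 1/10
  11 → 14: 1/19
  12 → 13: 6/13
  13 → 14: 6/6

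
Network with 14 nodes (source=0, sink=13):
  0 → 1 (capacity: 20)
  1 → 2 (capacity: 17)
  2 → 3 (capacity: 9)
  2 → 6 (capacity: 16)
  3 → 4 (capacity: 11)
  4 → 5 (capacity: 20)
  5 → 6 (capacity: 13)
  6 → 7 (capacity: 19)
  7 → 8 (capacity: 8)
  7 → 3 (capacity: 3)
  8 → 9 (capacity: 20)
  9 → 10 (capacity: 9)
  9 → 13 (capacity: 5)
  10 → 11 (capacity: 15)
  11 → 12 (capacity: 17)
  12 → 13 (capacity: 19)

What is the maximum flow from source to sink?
Maximum flow = 8

Max flow: 8

Flow assignment:
  0 → 1: 8/20
  1 → 2: 8/17
  2 → 3: 1/9
  2 → 6: 7/16
  3 → 4: 1/11
  4 → 5: 1/20
  5 → 6: 1/13
  6 → 7: 8/19
  7 → 8: 8/8
  8 → 9: 8/20
  9 → 10: 3/9
  9 → 13: 5/5
  10 → 11: 3/15
  11 → 12: 3/17
  12 → 13: 3/19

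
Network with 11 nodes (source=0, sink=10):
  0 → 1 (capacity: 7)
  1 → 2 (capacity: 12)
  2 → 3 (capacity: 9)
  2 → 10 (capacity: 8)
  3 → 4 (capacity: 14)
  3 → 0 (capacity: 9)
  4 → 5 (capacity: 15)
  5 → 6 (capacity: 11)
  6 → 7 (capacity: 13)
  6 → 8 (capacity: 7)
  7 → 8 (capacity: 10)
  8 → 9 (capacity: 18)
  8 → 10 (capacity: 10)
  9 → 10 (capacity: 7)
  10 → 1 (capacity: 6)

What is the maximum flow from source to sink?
Maximum flow = 7

Max flow: 7

Flow assignment:
  0 → 1: 7/7
  1 → 2: 7/12
  2 → 10: 7/8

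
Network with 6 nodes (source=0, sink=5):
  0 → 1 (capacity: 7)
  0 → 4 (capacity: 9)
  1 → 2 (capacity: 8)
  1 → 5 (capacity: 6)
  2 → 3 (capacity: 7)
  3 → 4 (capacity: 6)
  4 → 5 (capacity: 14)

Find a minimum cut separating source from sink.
Min cut value = 16, edges: (0,1), (0,4)

Min cut value: 16
Partition: S = [0], T = [1, 2, 3, 4, 5]
Cut edges: (0,1), (0,4)

By max-flow min-cut theorem, max flow = min cut = 16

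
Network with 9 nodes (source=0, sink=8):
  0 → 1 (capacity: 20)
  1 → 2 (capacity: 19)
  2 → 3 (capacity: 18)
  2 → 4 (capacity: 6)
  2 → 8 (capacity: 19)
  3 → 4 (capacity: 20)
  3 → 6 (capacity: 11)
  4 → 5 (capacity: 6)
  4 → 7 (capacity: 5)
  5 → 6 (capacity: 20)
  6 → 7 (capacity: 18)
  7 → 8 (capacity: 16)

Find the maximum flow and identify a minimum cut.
Max flow = 19, Min cut edges: (1,2)

Maximum flow: 19
Minimum cut: (1,2)
Partition: S = [0, 1], T = [2, 3, 4, 5, 6, 7, 8]

Max-flow min-cut theorem verified: both equal 19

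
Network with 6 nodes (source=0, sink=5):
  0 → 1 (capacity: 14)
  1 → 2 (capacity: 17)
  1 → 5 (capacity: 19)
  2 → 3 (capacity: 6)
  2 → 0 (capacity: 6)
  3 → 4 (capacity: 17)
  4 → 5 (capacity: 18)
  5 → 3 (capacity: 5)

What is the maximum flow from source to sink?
Maximum flow = 14

Max flow: 14

Flow assignment:
  0 → 1: 14/14
  1 → 5: 14/19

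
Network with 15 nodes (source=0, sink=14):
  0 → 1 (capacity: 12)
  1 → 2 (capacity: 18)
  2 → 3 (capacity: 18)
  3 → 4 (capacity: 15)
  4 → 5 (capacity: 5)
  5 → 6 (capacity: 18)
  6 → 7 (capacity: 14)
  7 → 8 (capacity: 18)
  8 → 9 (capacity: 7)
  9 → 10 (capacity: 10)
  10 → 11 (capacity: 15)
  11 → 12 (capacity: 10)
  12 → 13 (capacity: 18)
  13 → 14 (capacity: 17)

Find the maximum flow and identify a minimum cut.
Max flow = 5, Min cut edges: (4,5)

Maximum flow: 5
Minimum cut: (4,5)
Partition: S = [0, 1, 2, 3, 4], T = [5, 6, 7, 8, 9, 10, 11, 12, 13, 14]

Max-flow min-cut theorem verified: both equal 5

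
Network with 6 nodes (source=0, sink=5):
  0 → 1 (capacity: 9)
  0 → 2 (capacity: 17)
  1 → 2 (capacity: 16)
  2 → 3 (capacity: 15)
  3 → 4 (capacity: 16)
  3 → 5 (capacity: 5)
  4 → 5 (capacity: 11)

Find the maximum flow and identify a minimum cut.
Max flow = 15, Min cut edges: (2,3)

Maximum flow: 15
Minimum cut: (2,3)
Partition: S = [0, 1, 2], T = [3, 4, 5]

Max-flow min-cut theorem verified: both equal 15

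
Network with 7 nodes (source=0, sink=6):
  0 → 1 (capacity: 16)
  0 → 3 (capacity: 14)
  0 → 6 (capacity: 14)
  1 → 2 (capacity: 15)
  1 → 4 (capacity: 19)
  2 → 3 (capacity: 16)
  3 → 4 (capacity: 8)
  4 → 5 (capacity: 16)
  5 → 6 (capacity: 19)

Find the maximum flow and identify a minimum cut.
Max flow = 30, Min cut edges: (0,6), (4,5)

Maximum flow: 30
Minimum cut: (0,6), (4,5)
Partition: S = [0, 1, 2, 3, 4], T = [5, 6]

Max-flow min-cut theorem verified: both equal 30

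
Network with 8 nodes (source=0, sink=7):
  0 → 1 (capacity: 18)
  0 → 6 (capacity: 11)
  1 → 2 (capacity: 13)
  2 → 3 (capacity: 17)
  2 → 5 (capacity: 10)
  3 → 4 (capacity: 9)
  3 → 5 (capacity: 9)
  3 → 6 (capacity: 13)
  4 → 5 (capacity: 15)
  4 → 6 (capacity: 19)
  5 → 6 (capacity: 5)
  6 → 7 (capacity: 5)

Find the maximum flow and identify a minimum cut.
Max flow = 5, Min cut edges: (6,7)

Maximum flow: 5
Minimum cut: (6,7)
Partition: S = [0, 1, 2, 3, 4, 5, 6], T = [7]

Max-flow min-cut theorem verified: both equal 5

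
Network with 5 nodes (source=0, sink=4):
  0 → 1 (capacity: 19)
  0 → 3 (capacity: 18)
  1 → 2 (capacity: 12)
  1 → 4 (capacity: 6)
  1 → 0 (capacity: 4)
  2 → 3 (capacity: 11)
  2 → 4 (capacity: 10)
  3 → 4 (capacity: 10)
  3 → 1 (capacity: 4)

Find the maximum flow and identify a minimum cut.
Max flow = 26, Min cut edges: (1,4), (2,4), (3,4)

Maximum flow: 26
Minimum cut: (1,4), (2,4), (3,4)
Partition: S = [0, 1, 2, 3], T = [4]

Max-flow min-cut theorem verified: both equal 26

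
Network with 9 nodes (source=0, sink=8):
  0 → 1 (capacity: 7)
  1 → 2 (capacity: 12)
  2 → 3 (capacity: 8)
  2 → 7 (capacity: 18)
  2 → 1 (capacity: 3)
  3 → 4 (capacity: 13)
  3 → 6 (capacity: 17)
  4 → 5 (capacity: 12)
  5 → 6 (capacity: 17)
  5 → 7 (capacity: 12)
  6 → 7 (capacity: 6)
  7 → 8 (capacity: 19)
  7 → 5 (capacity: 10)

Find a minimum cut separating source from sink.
Min cut value = 7, edges: (0,1)

Min cut value: 7
Partition: S = [0], T = [1, 2, 3, 4, 5, 6, 7, 8]
Cut edges: (0,1)

By max-flow min-cut theorem, max flow = min cut = 7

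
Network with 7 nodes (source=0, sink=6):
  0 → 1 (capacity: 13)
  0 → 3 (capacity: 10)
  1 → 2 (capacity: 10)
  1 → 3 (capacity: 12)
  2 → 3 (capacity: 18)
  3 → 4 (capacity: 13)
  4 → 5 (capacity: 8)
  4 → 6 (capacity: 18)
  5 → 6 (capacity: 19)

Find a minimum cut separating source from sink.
Min cut value = 13, edges: (3,4)

Min cut value: 13
Partition: S = [0, 1, 2, 3], T = [4, 5, 6]
Cut edges: (3,4)

By max-flow min-cut theorem, max flow = min cut = 13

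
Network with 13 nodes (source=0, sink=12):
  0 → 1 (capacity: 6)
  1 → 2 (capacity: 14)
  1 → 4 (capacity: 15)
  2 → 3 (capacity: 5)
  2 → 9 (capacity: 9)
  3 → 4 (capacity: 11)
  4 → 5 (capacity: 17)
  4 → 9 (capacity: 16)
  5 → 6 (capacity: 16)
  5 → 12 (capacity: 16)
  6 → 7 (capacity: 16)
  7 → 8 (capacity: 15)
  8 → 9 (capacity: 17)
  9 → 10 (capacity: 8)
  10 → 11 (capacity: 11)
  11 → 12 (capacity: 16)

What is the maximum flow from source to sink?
Maximum flow = 6

Max flow: 6

Flow assignment:
  0 → 1: 6/6
  1 → 4: 6/15
  4 → 5: 6/17
  5 → 12: 6/16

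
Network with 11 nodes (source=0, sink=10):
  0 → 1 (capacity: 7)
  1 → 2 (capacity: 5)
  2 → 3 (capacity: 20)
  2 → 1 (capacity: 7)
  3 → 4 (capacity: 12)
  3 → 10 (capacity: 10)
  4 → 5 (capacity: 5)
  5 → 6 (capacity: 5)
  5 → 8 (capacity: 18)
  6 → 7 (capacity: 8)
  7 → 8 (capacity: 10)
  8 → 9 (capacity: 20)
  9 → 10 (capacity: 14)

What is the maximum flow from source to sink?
Maximum flow = 5

Max flow: 5

Flow assignment:
  0 → 1: 5/7
  1 → 2: 5/5
  2 → 3: 5/20
  3 → 10: 5/10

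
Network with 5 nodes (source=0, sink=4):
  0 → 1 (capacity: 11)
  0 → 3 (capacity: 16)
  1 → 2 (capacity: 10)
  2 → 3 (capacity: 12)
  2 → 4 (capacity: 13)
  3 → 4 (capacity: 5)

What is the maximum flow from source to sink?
Maximum flow = 15

Max flow: 15

Flow assignment:
  0 → 1: 10/11
  0 → 3: 5/16
  1 → 2: 10/10
  2 → 4: 10/13
  3 → 4: 5/5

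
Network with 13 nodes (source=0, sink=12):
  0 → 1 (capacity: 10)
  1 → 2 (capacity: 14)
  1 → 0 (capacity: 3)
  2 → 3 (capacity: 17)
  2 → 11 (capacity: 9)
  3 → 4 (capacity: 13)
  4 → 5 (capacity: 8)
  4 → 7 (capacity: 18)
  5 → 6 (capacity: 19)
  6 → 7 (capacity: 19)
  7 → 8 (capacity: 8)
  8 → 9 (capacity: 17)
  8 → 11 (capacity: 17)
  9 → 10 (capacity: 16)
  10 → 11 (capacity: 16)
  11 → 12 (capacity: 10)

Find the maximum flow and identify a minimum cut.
Max flow = 10, Min cut edges: (11,12)

Maximum flow: 10
Minimum cut: (11,12)
Partition: S = [0, 1, 2, 3, 4, 5, 6, 7, 8, 9, 10, 11], T = [12]

Max-flow min-cut theorem verified: both equal 10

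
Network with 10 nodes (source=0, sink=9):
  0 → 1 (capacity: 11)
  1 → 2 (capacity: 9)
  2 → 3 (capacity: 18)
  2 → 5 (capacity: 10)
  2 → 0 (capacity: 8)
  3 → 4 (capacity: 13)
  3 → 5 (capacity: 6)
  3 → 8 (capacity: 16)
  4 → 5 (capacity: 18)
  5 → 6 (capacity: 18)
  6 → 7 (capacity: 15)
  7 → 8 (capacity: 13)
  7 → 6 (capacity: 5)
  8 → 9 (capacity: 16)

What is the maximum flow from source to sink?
Maximum flow = 9

Max flow: 9

Flow assignment:
  0 → 1: 9/11
  1 → 2: 9/9
  2 → 3: 9/18
  3 → 8: 9/16
  8 → 9: 9/16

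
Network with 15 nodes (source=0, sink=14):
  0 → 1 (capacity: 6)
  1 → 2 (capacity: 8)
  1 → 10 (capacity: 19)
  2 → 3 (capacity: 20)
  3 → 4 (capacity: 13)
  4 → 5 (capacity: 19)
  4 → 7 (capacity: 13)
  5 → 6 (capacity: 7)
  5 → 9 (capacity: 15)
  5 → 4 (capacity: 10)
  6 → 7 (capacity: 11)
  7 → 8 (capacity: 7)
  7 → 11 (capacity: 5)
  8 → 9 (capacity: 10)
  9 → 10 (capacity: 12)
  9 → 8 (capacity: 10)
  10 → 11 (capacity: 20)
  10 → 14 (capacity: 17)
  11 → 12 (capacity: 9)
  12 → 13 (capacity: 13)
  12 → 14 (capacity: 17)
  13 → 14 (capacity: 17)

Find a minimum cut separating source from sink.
Min cut value = 6, edges: (0,1)

Min cut value: 6
Partition: S = [0], T = [1, 2, 3, 4, 5, 6, 7, 8, 9, 10, 11, 12, 13, 14]
Cut edges: (0,1)

By max-flow min-cut theorem, max flow = min cut = 6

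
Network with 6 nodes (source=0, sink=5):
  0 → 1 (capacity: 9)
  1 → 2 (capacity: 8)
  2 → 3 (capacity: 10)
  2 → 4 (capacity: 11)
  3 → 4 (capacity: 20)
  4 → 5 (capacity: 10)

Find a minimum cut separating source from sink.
Min cut value = 8, edges: (1,2)

Min cut value: 8
Partition: S = [0, 1], T = [2, 3, 4, 5]
Cut edges: (1,2)

By max-flow min-cut theorem, max flow = min cut = 8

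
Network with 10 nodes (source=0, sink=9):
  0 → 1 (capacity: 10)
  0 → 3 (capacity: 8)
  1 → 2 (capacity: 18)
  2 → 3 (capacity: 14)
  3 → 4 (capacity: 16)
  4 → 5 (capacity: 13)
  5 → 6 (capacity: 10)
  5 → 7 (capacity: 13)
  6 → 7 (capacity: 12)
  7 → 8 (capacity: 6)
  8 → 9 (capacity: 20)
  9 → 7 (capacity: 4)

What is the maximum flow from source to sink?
Maximum flow = 6

Max flow: 6

Flow assignment:
  0 → 1: 6/10
  1 → 2: 6/18
  2 → 3: 6/14
  3 → 4: 6/16
  4 → 5: 6/13
  5 → 7: 6/13
  7 → 8: 6/6
  8 → 9: 6/20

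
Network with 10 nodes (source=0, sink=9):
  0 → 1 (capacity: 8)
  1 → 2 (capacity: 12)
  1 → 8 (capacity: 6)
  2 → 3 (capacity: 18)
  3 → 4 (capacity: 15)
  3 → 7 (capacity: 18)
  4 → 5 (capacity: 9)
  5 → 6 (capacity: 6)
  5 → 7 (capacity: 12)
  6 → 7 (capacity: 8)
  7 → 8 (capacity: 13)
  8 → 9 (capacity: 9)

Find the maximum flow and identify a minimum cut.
Max flow = 8, Min cut edges: (0,1)

Maximum flow: 8
Minimum cut: (0,1)
Partition: S = [0], T = [1, 2, 3, 4, 5, 6, 7, 8, 9]

Max-flow min-cut theorem verified: both equal 8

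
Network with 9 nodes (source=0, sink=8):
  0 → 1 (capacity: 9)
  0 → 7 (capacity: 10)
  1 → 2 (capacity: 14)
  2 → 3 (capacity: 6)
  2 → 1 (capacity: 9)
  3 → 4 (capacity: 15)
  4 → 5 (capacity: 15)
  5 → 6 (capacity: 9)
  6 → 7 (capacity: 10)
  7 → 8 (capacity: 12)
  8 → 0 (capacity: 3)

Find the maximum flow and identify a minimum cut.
Max flow = 12, Min cut edges: (7,8)

Maximum flow: 12
Minimum cut: (7,8)
Partition: S = [0, 1, 2, 3, 4, 5, 6, 7], T = [8]

Max-flow min-cut theorem verified: both equal 12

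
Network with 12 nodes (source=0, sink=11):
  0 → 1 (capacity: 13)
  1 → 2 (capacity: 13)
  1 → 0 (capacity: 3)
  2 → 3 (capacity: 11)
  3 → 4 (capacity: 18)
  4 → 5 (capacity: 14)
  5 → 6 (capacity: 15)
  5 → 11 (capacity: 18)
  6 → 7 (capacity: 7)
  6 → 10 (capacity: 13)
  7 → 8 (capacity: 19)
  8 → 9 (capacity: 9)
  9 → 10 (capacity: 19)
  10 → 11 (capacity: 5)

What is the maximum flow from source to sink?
Maximum flow = 11

Max flow: 11

Flow assignment:
  0 → 1: 11/13
  1 → 2: 11/13
  2 → 3: 11/11
  3 → 4: 11/18
  4 → 5: 11/14
  5 → 11: 11/18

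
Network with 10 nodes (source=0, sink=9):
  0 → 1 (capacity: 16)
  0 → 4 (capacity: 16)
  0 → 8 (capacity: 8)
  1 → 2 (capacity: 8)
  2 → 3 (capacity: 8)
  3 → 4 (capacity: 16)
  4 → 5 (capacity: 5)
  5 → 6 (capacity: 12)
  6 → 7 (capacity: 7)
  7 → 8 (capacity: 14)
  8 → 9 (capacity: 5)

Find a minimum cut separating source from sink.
Min cut value = 5, edges: (8,9)

Min cut value: 5
Partition: S = [0, 1, 2, 3, 4, 5, 6, 7, 8], T = [9]
Cut edges: (8,9)

By max-flow min-cut theorem, max flow = min cut = 5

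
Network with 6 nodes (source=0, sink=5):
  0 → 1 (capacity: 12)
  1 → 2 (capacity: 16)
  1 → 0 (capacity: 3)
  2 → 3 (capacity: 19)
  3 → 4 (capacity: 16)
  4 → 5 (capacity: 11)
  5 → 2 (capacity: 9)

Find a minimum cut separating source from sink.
Min cut value = 11, edges: (4,5)

Min cut value: 11
Partition: S = [0, 1, 2, 3, 4], T = [5]
Cut edges: (4,5)

By max-flow min-cut theorem, max flow = min cut = 11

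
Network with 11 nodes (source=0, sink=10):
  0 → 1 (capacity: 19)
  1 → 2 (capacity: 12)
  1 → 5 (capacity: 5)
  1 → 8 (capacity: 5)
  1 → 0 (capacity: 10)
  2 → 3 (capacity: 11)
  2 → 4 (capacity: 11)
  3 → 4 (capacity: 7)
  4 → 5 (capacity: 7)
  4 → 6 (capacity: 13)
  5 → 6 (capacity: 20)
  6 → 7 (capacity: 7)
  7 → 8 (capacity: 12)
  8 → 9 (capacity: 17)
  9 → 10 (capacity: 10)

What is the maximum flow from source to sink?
Maximum flow = 10

Max flow: 10

Flow assignment:
  0 → 1: 10/19
  1 → 2: 2/12
  1 → 5: 5/5
  1 → 8: 3/5
  2 → 4: 2/11
  4 → 6: 2/13
  5 → 6: 5/20
  6 → 7: 7/7
  7 → 8: 7/12
  8 → 9: 10/17
  9 → 10: 10/10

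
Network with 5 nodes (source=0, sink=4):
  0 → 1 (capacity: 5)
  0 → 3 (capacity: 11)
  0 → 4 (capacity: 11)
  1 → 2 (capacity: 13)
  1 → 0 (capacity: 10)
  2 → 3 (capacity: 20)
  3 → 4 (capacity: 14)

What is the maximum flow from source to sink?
Maximum flow = 25

Max flow: 25

Flow assignment:
  0 → 1: 5/5
  0 → 3: 9/11
  0 → 4: 11/11
  1 → 2: 5/13
  2 → 3: 5/20
  3 → 4: 14/14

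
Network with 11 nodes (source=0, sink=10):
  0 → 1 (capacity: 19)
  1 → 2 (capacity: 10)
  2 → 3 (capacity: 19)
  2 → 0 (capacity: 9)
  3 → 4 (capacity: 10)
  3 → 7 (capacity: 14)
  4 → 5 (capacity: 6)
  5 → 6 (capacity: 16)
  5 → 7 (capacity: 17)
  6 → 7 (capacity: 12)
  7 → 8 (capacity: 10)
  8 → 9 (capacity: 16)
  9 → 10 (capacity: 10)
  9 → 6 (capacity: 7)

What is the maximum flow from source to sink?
Maximum flow = 10

Max flow: 10

Flow assignment:
  0 → 1: 10/19
  1 → 2: 10/10
  2 → 3: 10/19
  3 → 7: 10/14
  7 → 8: 10/10
  8 → 9: 10/16
  9 → 10: 10/10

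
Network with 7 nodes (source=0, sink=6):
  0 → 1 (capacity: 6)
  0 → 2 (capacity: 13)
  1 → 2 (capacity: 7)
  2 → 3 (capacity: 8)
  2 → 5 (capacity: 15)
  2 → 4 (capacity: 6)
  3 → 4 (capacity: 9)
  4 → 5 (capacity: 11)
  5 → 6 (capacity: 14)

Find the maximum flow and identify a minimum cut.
Max flow = 14, Min cut edges: (5,6)

Maximum flow: 14
Minimum cut: (5,6)
Partition: S = [0, 1, 2, 3, 4, 5], T = [6]

Max-flow min-cut theorem verified: both equal 14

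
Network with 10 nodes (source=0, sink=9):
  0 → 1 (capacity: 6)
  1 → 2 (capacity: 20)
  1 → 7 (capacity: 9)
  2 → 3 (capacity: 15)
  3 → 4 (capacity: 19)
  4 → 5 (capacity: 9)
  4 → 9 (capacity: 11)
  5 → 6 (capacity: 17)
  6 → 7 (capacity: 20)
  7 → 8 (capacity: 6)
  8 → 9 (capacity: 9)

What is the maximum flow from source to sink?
Maximum flow = 6

Max flow: 6

Flow assignment:
  0 → 1: 6/6
  1 → 7: 6/9
  7 → 8: 6/6
  8 → 9: 6/9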